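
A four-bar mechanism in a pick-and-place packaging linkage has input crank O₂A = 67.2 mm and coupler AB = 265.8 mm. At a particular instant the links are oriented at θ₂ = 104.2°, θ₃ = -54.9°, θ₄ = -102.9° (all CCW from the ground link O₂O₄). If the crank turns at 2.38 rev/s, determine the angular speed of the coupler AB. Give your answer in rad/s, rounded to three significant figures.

ω₂ = 14.95 rad/s (from 2.38 rev/s).
Differentiating the loop-closure r₂e^{iθ₂}+r₃e^{iθ₃}=r₁+r₄e^{iθ₄} gives r₂ω₂e^{iθ₂}+r₃ω₃e^{iθ₃}=r₄ω₄e^{iθ₄}.
Eliminating the other unknown: ω₃ = r₂ω₂ sin(θ₄−θ₂) / [r₃ sin(θ₃−θ₄)].
Numerator sine = +0.45554; denominator sine = +0.74314.
Result = 0.0672·14.95·(+0.45554) / (0.2658·(+0.74314)) = +2.3175 rad/s; magnitude 2.3175 rad/s.

2.32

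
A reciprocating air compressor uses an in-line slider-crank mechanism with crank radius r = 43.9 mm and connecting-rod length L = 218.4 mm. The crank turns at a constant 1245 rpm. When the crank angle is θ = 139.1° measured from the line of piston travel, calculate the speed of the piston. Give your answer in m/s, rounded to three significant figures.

ω = 2π·1245/60 = 130.4 rad/s
For an in-line slider-crank, x = r cosθ + √(L² − r² sin²θ), so v = −rω sinθ·[1 + r cosθ/√(L² − r² sin²θ)].
With r = 0.0439 m, L = 0.2184 m, θ = 139.1°: √(L² − r² sin²θ) = 0.2165 m.
v = −0.0439·130.4·0.65474·[1 + 0.0439·-0.75585/0.2165] = -3.1731 m/s.
|v| = 3.1731 m/s.

3.17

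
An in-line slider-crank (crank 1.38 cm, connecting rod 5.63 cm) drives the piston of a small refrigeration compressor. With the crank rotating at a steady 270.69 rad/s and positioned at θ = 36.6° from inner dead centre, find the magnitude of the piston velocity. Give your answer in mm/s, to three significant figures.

2670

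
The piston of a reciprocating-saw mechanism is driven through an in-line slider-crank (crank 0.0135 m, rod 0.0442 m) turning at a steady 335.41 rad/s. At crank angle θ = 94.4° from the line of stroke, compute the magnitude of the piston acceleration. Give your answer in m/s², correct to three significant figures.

ω = 335.4 rad/s
x(θ) = r cosθ + √(L² − r² sin²θ); with ω constant, a = ω²·d²x/dθ².
d²x/dθ² = −r cosθ − r²(cos2θ)/√u − r⁴ sin²2θ/(4u^{3/2}),  u = L² − r² sin²θ = 0.00177246 m².
Substituting r = 0.0135 m, L = 0.0442 m, θ = 94.4°: d²x/dθ² = +0.0053111 m.
a = ω²·d²x/dθ² = (335.4)²·(+0.0053111) = +597.49 m/s²;  |a| = 597.49 m/s².

597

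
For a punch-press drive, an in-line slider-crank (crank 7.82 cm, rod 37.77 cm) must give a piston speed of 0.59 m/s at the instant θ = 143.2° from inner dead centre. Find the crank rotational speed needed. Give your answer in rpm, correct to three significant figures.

For an in-line slider-crank, |v_piston| = rω|sinθ|·[1 + r cosθ/√(L² − r² sin²θ)].
With r = 0.0782 m, L = 0.3777 m, θ = 143.2°: the bracketed kinematic factor |dx/dθ| = 0.039017 m.
ω = v/|dx/dθ| = 0.59/0.039017 = 15.122 rad/s.
N = 60ω/(2π) = 144.4 rpm.

144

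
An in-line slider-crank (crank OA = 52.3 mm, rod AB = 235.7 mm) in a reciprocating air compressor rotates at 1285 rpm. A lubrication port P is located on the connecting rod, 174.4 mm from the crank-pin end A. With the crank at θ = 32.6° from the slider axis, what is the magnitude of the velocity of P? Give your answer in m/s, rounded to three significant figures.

ω = 134.6 rad/s.  Crank-pin speed |V_A| = rω = 7.0377 m/s, perpendicular to OA.
Rod angle: sinφ = −(r/L) sinθ ⇒ φ = -6.866°; ω_rod = −rω cosθ/√(L²−r²sin²θ) = -25.336 rad/s.
V_P = V_A + ω_rod × AP, with AP = 0.1744 m along the rod.
Components: V_Px = −rω sinθ − a·ω_rod·sinφ = -4.32 m/s;  V_Py = rω cosθ + a·ω_rod·cosφ = +1.542 m/s.
|V_P| = √(V_Px² + V_Py²) = 4.5869 m/s.

4.59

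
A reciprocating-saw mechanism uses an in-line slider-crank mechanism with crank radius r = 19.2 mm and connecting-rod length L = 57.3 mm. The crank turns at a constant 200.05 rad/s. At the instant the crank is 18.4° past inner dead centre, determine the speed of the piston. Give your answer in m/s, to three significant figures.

1.60

ω = 200.1 rad/s
For an in-line slider-crank, x = r cosθ + √(L² − r² sin²θ), so v = −rω sinθ·[1 + r cosθ/√(L² − r² sin²θ)].
With r = 0.0192 m, L = 0.0573 m, θ = 18.4°: √(L² − r² sin²θ) = 0.056979 m.
v = −0.0192·200.1·0.31565·[1 + 0.0192·0.94888/0.056979] = -1.6 m/s.
|v| = 1.6 m/s.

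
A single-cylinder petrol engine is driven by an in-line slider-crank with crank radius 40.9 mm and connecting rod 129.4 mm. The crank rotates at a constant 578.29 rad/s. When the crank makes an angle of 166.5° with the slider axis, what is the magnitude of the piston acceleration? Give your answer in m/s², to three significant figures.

9410

ω = 578.3 rad/s
x(θ) = r cosθ + √(L² − r² sin²θ); with ω constant, a = ω²·d²x/dθ².
d²x/dθ² = −r cosθ − r²(cos2θ)/√u − r⁴ sin²2θ/(4u^{3/2}),  u = L² − r² sin²θ = 0.0166532 m².
Substituting r = 0.0409 m, L = 0.1294 m, θ = 166.5°: d²x/dθ² = +0.028153 m.
a = ω²·d²x/dθ² = (578.3)²·(+0.028153) = +9414.9 m/s²;  |a| = 9414.9 m/s².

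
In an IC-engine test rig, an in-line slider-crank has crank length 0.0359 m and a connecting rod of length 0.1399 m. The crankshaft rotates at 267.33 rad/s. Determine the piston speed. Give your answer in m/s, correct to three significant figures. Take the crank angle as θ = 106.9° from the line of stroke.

8.48

ω = 267.3 rad/s
For an in-line slider-crank, x = r cosθ + √(L² − r² sin²θ), so v = −rω sinθ·[1 + r cosθ/√(L² − r² sin²θ)].
With r = 0.0359 m, L = 0.1399 m, θ = 106.9°: √(L² − r² sin²θ) = 0.13562 m.
v = −0.0359·267.3·0.95681·[1 + 0.0359·-0.29070/0.13562] = -8.476 m/s.
|v| = 8.476 m/s.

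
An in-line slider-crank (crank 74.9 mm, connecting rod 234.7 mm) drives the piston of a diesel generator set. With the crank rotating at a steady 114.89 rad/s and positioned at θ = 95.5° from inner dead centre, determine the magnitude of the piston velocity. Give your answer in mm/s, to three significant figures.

8290

ω = 114.9 rad/s
For an in-line slider-crank, x = r cosθ + √(L² − r² sin²θ), so v = −rω sinθ·[1 + r cosθ/√(L² − r² sin²θ)].
With r = 0.0749 m, L = 0.2347 m, θ = 95.5°: √(L² − r² sin²θ) = 0.22254 m.
v = −0.0749·114.9·0.99540·[1 + 0.0749·-0.09585/0.22254] = -8.2893 m/s.
|v| = 8.2893 m/s = 8289.3 mm/s.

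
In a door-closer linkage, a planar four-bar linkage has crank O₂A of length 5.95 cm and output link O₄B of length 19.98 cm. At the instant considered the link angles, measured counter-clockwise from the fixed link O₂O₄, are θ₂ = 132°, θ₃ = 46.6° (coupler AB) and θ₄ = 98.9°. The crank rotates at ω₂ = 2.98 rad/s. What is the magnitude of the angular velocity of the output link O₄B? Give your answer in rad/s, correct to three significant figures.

1.12

ω₂ = 2.98 rad/s
Differentiating the loop-closure r₂e^{iθ₂}+r₃e^{iθ₃}=r₁+r₄e^{iθ₄} gives r₂ω₂e^{iθ₂}+r₃ω₃e^{iθ₃}=r₄ω₄e^{iθ₄}.
Eliminating the other unknown: ω₄ = r₂ω₂ sin(θ₂−θ₃) / [r₄ sin(θ₄−θ₃)].
Numerator sine = +0.99678; denominator sine = +0.79122.
Result = 0.0595·2.98·(+0.99678) / (0.1998·(+0.79122)) = +1.118 rad/s; magnitude 1.118 rad/s.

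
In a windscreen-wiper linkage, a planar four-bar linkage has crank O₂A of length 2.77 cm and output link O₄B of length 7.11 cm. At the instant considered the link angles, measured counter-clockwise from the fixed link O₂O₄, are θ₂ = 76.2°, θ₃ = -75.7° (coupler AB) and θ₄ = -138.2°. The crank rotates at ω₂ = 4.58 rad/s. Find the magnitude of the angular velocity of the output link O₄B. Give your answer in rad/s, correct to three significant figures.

ω₂ = 4.58 rad/s
Differentiating the loop-closure r₂e^{iθ₂}+r₃e^{iθ₃}=r₁+r₄e^{iθ₄} gives r₂ω₂e^{iθ₂}+r₃ω₃e^{iθ₃}=r₄ω₄e^{iθ₄}.
Eliminating the other unknown: ω₄ = r₂ω₂ sin(θ₂−θ₃) / [r₄ sin(θ₄−θ₃)].
Numerator sine = +0.47101; denominator sine = -0.88701.
Result = 0.0277·4.58·(+0.47101) / (0.0711·(-0.88701)) = -0.9475 rad/s; magnitude 0.9475 rad/s.

0.947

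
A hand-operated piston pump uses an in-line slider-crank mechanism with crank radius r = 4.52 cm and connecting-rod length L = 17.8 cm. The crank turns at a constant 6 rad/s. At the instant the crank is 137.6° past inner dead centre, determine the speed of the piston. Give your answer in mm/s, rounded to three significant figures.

ω = 6 rad/s
For an in-line slider-crank, x = r cosθ + √(L² − r² sin²θ), so v = −rω sinθ·[1 + r cosθ/√(L² − r² sin²θ)].
With r = 0.0452 m, L = 0.178 m, θ = 137.6°: √(L² − r² sin²θ) = 0.17537 m.
v = −0.0452·6·0.67430·[1 + 0.0452·-0.73846/0.17537] = -0.14807 m/s.
|v| = 0.14807 m/s = 148.07 mm/s.

148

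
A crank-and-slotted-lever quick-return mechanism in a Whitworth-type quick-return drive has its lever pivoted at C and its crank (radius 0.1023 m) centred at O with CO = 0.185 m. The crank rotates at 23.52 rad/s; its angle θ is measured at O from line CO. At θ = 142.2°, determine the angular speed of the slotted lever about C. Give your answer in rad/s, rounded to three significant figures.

ω = 23.52 rad/s
Crank pin A relative to C: A = (d + r cosθ, r sinθ); lever angle φ = atan2(r sinθ, d + r cosθ).
Differentiating tanφ: φ̇ = rω(d cosθ + r)/(d² + r² + 2dr cosθ).
d² + r² + 2dr cosθ = |CA|² = 0.0147821 m²;  d cosθ + r = -0.043879 m.
|ω_lever| = |0.1023·23.52·-0.043879| / 0.0147821 = 7.1422 rad/s.

7.14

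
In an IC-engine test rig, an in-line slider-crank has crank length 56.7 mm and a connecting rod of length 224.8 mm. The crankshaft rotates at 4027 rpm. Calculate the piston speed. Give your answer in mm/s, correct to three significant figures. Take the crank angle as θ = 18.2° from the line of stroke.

ω = 2π·4027/60 = 421.7 rad/s
For an in-line slider-crank, x = r cosθ + √(L² − r² sin²θ), so v = −rω sinθ·[1 + r cosθ/√(L² − r² sin²θ)].
With r = 0.0567 m, L = 0.2248 m, θ = 18.2°: √(L² − r² sin²θ) = 0.2241 m.
v = −0.0567·421.7·0.31233·[1 + 0.0567·0.94997/0.2241] = -9.2632 m/s.
|v| = 9.2632 m/s = 9263.2 mm/s.

9260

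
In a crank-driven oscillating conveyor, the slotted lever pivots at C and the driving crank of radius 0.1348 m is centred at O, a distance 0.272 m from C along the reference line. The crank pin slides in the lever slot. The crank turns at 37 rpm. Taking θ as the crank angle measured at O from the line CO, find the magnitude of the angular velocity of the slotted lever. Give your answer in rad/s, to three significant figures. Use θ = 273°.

0.811

ω = 3.875 rad/s (from 37 rpm).
Crank pin A relative to C: A = (d + r cosθ, r sinθ); lever angle φ = atan2(r sinθ, d + r cosθ).
Differentiating tanφ: φ̇ = rω(d cosθ + r)/(d² + r² + 2dr cosθ).
d² + r² + 2dr cosθ = |CA|² = 0.0959929 m²;  d cosθ + r = +0.14904 m.
|ω_lever| = |0.1348·3.875·+0.14904| / 0.0959929 = 0.81091 rad/s.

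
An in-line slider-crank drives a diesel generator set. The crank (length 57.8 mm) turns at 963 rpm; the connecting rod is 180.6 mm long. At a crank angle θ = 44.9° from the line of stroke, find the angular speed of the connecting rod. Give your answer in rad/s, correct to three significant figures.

ω = 100.8 rad/s (converted from 963 rpm).
The rod makes angle φ with the slider axis where L sinφ = r sinθ; differentiating, L cosφ·φ̇ = r ω cosθ.
L cosφ = √(L² − r² sin²θ) = 0.17593 m.
|ω_rod| = r ω |cosθ| / √(L² − r² sin²θ) = 0.0578·100.8·0.70834/0.17593 = 23.468 rad/s.

23.5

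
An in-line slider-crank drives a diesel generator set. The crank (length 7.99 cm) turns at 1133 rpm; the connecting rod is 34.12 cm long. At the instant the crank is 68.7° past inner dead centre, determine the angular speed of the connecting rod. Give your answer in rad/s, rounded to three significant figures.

10.3

ω = 118.6 rad/s (converted from 1133 rpm).
The rod makes angle φ with the slider axis where L sinφ = r sinθ; differentiating, L cosφ·φ̇ = r ω cosθ.
L cosφ = √(L² − r² sin²θ) = 0.33298 m.
|ω_rod| = r ω |cosθ| / √(L² − r² sin²θ) = 0.0799·118.6·0.36325/0.33298 = 10.342 rad/s.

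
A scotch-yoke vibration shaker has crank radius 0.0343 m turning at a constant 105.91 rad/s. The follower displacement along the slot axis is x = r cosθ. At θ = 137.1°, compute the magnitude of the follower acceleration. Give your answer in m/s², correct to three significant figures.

ω = 105.9 rad/s
x = r cosθ ⇒ ẍ = −rω² cosθ (ω constant).
|a| = rω²|cosθ| = 0.0343·(105.9)²·|cos 137.1°| = 281.84 m/s².

282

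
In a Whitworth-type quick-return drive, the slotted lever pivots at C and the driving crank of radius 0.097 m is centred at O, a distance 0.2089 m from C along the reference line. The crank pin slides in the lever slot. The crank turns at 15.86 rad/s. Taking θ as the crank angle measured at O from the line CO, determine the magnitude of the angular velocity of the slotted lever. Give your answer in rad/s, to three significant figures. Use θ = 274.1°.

3.08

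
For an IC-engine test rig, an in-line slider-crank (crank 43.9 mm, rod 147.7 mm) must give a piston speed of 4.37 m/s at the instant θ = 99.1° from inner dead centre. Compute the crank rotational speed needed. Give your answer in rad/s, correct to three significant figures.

106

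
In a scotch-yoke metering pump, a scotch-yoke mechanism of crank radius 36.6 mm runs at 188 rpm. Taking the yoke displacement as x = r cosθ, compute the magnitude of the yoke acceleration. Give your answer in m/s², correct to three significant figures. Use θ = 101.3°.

ω = 19.69 rad/s (from 188 rpm).
x = r cosθ ⇒ ẍ = −rω² cosθ (ω constant).
|a| = rω²|cosθ| = 0.0366·(19.69)²·|cos 101.3°| = 2.7797 m/s².

2.78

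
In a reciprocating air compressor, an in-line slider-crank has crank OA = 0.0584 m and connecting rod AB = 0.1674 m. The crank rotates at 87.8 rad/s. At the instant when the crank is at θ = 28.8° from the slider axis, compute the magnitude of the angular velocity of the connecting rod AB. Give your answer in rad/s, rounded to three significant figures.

ω = 87.8 rad/s
The rod makes angle φ with the slider axis where L sinφ = r sinθ; differentiating, L cosφ·φ̇ = r ω cosθ.
L cosφ = √(L² − r² sin²θ) = 0.16502 m.
|ω_rod| = r ω |cosθ| / √(L² − r² sin²θ) = 0.0584·87.8·0.87631/0.16502 = 27.229 rad/s.

27.2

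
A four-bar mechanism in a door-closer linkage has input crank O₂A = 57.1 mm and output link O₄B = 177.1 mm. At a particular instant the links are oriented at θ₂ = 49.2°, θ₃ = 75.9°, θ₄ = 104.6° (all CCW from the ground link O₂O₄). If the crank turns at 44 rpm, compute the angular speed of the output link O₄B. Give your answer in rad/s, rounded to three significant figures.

ω₂ = 4.608 rad/s (from 44 rpm).
Differentiating the loop-closure r₂e^{iθ₂}+r₃e^{iθ₃}=r₁+r₄e^{iθ₄} gives r₂ω₂e^{iθ₂}+r₃ω₃e^{iθ₃}=r₄ω₄e^{iθ₄}.
Eliminating the other unknown: ω₄ = r₂ω₂ sin(θ₂−θ₃) / [r₄ sin(θ₄−θ₃)].
Numerator sine = -0.44932; denominator sine = +0.48022.
Result = 0.0571·4.608·(-0.44932) / (0.1771·(+0.48022)) = -1.39 rad/s; magnitude 1.39 rad/s.

1.39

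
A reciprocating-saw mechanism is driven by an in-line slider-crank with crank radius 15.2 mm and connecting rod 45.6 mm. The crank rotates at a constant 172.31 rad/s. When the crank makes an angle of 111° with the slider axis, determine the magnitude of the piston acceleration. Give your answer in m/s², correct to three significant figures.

277

ω = 172.3 rad/s
x(θ) = r cosθ + √(L² − r² sin²θ); with ω constant, a = ω²·d²x/dθ².
d²x/dθ² = −r cosθ − r²(cos2θ)/√u − r⁴ sin²2θ/(4u^{3/2}),  u = L² − r² sin²θ = 0.00187799 m².
Substituting r = 0.0152 m, L = 0.0456 m, θ = 111°: d²x/dθ² = +0.0093358 m.
a = ω²·d²x/dθ² = (172.3)²·(+0.0093358) = +277.19 m/s²;  |a| = 277.19 m/s².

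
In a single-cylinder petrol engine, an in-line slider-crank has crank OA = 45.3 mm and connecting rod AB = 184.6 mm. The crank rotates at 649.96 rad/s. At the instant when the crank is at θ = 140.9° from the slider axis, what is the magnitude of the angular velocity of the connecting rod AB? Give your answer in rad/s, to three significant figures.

125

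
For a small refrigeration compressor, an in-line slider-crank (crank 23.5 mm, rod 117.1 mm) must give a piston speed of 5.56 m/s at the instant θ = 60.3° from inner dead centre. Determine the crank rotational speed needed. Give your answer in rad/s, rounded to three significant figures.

For an in-line slider-crank, |v_piston| = rω|sinθ|·[1 + r cosθ/√(L² − r² sin²θ)].
With r = 0.0235 m, L = 0.1171 m, θ = 60.3°: the bracketed kinematic factor |dx/dθ| = 0.022474 m.
ω = v/|dx/dθ| = 5.56/0.022474 = 247.4 rad/s.

247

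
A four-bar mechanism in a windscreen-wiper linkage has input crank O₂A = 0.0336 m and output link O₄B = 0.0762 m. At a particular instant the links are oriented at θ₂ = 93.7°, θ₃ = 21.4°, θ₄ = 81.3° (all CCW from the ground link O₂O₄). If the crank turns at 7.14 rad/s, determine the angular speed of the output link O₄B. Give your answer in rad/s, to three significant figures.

ω₂ = 7.14 rad/s
Differentiating the loop-closure r₂e^{iθ₂}+r₃e^{iθ₃}=r₁+r₄e^{iθ₄} gives r₂ω₂e^{iθ₂}+r₃ω₃e^{iθ₃}=r₄ω₄e^{iθ₄}.
Eliminating the other unknown: ω₄ = r₂ω₂ sin(θ₂−θ₃) / [r₄ sin(θ₄−θ₃)].
Numerator sine = +0.95266; denominator sine = +0.86515.
Result = 0.0336·7.14·(+0.95266) / (0.0762·(+0.86515)) = +3.4668 rad/s; magnitude 3.4668 rad/s.

3.47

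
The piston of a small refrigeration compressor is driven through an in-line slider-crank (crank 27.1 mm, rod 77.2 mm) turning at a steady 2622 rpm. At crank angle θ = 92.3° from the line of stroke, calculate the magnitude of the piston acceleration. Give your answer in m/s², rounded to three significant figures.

ω = 2π·2622/60 = 274.6 rad/s
x(θ) = r cosθ + √(L² − r² sin²θ); with ω constant, a = ω²·d²x/dθ².
d²x/dθ² = −r cosθ − r²(cos2θ)/√u − r⁴ sin²2θ/(4u^{3/2}),  u = L² − r² sin²θ = 0.00522661 m².
Substituting r = 0.0271 m, L = 0.0772 m, θ = 92.3°: d²x/dθ² = +0.011211 m.
a = ω²·d²x/dθ² = (274.6)²·(+0.011211) = +845.22 m/s²;  |a| = 845.22 m/s².

845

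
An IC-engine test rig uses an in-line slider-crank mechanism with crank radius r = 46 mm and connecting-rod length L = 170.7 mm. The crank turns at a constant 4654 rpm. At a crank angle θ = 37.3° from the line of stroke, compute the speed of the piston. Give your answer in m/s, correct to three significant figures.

ω = 2π·4654/60 = 487.4 rad/s
For an in-line slider-crank, x = r cosθ + √(L² − r² sin²θ), so v = −rω sinθ·[1 + r cosθ/√(L² − r² sin²θ)].
With r = 0.046 m, L = 0.1707 m, θ = 37.3°: √(L² − r² sin²θ) = 0.16841 m.
v = −0.046·487.4·0.60599·[1 + 0.046·0.79547/0.16841] = -16.537 m/s.
|v| = 16.537 m/s.

16.5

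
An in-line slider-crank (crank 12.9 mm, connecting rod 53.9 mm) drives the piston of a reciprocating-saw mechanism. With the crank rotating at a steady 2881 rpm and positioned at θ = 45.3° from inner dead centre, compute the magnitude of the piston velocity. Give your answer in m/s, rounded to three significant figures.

3.24

ω = 2π·2881/60 = 301.7 rad/s
For an in-line slider-crank, x = r cosθ + √(L² − r² sin²θ), so v = −rω sinθ·[1 + r cosθ/√(L² − r² sin²θ)].
With r = 0.0129 m, L = 0.0539 m, θ = 45.3°: √(L² − r² sin²θ) = 0.053114 m.
v = −0.0129·301.7·0.71080·[1 + 0.0129·0.70339/0.053114] = -3.239 m/s.
|v| = 3.239 m/s.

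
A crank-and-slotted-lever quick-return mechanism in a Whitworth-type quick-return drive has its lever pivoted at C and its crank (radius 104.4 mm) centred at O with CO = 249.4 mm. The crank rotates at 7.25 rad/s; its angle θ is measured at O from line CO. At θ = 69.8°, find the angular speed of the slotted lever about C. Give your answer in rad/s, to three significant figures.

1.58

ω = 7.25 rad/s
Crank pin A relative to C: A = (d + r cosθ, r sinθ); lever angle φ = atan2(r sinθ, d + r cosθ).
Differentiating tanφ: φ̇ = rω(d cosθ + r)/(d² + r² + 2dr cosθ).
d² + r² + 2dr cosθ = |CA|² = 0.091081 m²;  d cosθ + r = +0.19052 m.
|ω_lever| = |0.1044·7.25·+0.19052| / 0.091081 = 1.5832 rad/s.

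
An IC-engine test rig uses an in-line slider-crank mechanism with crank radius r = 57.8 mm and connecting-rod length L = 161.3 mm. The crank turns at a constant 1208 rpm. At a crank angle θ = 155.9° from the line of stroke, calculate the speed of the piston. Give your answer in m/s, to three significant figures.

2.00

ω = 2π·1208/60 = 126.5 rad/s
For an in-line slider-crank, x = r cosθ + √(L² − r² sin²θ), so v = −rω sinθ·[1 + r cosθ/√(L² − r² sin²θ)].
With r = 0.0578 m, L = 0.1613 m, θ = 155.9°: √(L² − r² sin²θ) = 0.15956 m.
v = −0.0578·126.5·0.40833·[1 + 0.0578·-0.91283/0.15956] = -1.9984 m/s.
|v| = 1.9984 m/s.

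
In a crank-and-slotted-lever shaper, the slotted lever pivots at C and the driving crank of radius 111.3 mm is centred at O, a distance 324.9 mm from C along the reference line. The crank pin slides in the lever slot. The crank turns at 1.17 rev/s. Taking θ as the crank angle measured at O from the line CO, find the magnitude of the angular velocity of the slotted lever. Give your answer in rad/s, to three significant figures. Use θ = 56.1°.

1.51

ω = 7.351 rad/s (from 1.17 rev/s).
Crank pin A relative to C: A = (d + r cosθ, r sinθ); lever angle φ = atan2(r sinθ, d + r cosθ).
Differentiating tanφ: φ̇ = rω(d cosθ + r)/(d² + r² + 2dr cosθ).
d² + r² + 2dr cosθ = |CA|² = 0.158285 m²;  d cosθ + r = +0.29251 m.
|ω_lever| = |0.1113·7.351·+0.29251| / 0.158285 = 1.512 rad/s.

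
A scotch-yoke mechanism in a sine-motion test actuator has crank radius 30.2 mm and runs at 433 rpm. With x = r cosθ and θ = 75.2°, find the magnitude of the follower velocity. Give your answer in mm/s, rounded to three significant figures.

ω = 45.34 rad/s (from 433 rpm).
x = r cosθ ⇒ ẋ = −rω sinθ.
|v| = rω|sinθ| = 0.0302·45.34·|sin 75.2°| = 1.3239 m/s = 1323.9 mm/s.

1320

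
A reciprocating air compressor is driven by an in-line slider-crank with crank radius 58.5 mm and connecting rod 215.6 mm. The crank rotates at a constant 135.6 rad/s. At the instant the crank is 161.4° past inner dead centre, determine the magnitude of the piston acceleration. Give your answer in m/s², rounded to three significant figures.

ω = 135.6 rad/s
x(θ) = r cosθ + √(L² − r² sin²θ); with ω constant, a = ω²·d²x/dθ².
d²x/dθ² = −r cosθ − r²(cos2θ)/√u − r⁴ sin²2θ/(4u^{3/2}),  u = L² − r² sin²θ = 0.0461352 m².
Substituting r = 0.0585 m, L = 0.2156 m, θ = 161.4°: d²x/dθ² = +0.042645 m.
a = ω²·d²x/dθ² = (135.6)²·(+0.042645) = +784.14 m/s²;  |a| = 784.14 m/s².

784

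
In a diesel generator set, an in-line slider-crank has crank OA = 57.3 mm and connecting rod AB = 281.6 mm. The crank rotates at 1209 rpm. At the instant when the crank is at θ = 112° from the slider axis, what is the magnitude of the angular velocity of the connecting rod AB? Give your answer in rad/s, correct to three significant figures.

ω = 126.6 rad/s (converted from 1209 rpm).
The rod makes angle φ with the slider axis where L sinφ = r sinθ; differentiating, L cosφ·φ̇ = r ω cosθ.
L cosφ = √(L² − r² sin²θ) = 0.27654 m.
|ω_rod| = r ω |cosθ| / √(L² − r² sin²θ) = 0.0573·126.6·0.37461/0.27654 = 9.827 rad/s.

9.83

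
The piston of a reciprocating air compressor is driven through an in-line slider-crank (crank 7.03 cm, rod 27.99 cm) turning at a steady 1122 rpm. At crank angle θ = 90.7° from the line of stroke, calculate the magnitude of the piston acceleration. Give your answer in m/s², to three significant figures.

ω = 2π·1122/60 = 117.5 rad/s
x(θ) = r cosθ + √(L² − r² sin²θ); with ω constant, a = ω²·d²x/dθ².
d²x/dθ² = −r cosθ − r²(cos2θ)/√u − r⁴ sin²2θ/(4u^{3/2}),  u = L² − r² sin²θ = 0.0734027 m².
Substituting r = 0.0703 m, L = 0.2799 m, θ = 90.7°: d²x/dθ² = +0.019094 m.
a = ω²·d²x/dθ² = (117.5)²·(+0.019094) = +263.6 m/s²;  |a| = 263.6 m/s².

264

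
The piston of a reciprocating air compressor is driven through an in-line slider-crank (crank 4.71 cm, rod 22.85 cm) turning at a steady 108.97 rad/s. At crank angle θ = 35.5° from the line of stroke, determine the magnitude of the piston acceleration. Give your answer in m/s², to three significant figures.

494

ω = 109 rad/s
x(θ) = r cosθ + √(L² − r² sin²θ); with ω constant, a = ω²·d²x/dθ².
d²x/dθ² = −r cosθ − r²(cos2θ)/√u − r⁴ sin²2θ/(4u^{3/2}),  u = L² − r² sin²θ = 0.0514642 m².
Substituting r = 0.0471 m, L = 0.2285 m, θ = 35.5°: d²x/dθ² = -0.041623 m.
a = ω²·d²x/dθ² = (109)²·(-0.041623) = -494.25 m/s²;  |a| = 494.25 m/s².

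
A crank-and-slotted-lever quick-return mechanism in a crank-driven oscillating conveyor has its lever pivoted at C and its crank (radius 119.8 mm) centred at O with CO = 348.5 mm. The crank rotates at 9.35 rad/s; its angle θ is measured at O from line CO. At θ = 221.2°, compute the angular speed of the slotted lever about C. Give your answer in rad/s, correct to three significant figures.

2.19

ω = 9.35 rad/s
Crank pin A relative to C: A = (d + r cosθ, r sinθ); lever angle φ = atan2(r sinθ, d + r cosθ).
Differentiating tanφ: φ̇ = rω(d cosθ + r)/(d² + r² + 2dr cosθ).
d² + r² + 2dr cosθ = |CA|² = 0.0729772 m²;  d cosθ + r = -0.14242 m.
|ω_lever| = |0.1198·9.35·-0.14242| / 0.0729772 = 2.186 rad/s.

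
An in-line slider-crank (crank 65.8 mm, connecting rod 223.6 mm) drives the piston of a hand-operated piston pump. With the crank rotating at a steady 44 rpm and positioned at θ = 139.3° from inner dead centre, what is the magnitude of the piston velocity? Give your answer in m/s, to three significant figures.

ω = 2π·44/60 = 4.608 rad/s
For an in-line slider-crank, x = r cosθ + √(L² − r² sin²θ), so v = −rω sinθ·[1 + r cosθ/√(L² − r² sin²θ)].
With r = 0.0658 m, L = 0.2236 m, θ = 139.3°: √(L² − r² sin²θ) = 0.21944 m.
v = −0.0658·4.608·0.65210·[1 + 0.0658·-0.75813/0.21944] = -0.15276 m/s.
|v| = 0.15276 m/s.

0.153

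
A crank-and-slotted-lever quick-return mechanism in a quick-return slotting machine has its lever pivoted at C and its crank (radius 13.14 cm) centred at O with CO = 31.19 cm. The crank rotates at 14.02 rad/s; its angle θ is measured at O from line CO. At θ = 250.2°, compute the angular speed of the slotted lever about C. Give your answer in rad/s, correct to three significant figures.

0.547

ω = 14.02 rad/s
Crank pin A relative to C: A = (d + r cosθ, r sinθ); lever angle φ = atan2(r sinθ, d + r cosθ).
Differentiating tanφ: φ̇ = rω(d cosθ + r)/(d² + r² + 2dr cosθ).
d² + r² + 2dr cosθ = |CA|² = 0.0867821 m²;  d cosθ + r = +0.025748 m.
|ω_lever| = |0.1314·14.02·+0.025748| / 0.0867821 = 0.54658 rad/s.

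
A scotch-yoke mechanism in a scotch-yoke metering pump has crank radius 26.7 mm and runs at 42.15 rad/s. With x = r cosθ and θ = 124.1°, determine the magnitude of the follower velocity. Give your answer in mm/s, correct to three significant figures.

ω = 42.15 rad/s
x = r cosθ ⇒ ẋ = −rω sinθ.
|v| = rω|sinθ| = 0.0267·42.15·|sin 124.1°| = 0.9319 m/s = 931.9 mm/s.

932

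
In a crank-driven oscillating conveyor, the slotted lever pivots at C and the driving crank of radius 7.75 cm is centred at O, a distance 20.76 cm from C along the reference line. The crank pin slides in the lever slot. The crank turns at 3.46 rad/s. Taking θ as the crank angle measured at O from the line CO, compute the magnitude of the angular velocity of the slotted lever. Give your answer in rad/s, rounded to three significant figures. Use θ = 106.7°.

0.120

ω = 3.46 rad/s
Crank pin A relative to C: A = (d + r cosθ, r sinθ); lever angle φ = atan2(r sinθ, d + r cosθ).
Differentiating tanφ: φ̇ = rω(d cosθ + r)/(d² + r² + 2dr cosθ).
d² + r² + 2dr cosθ = |CA|² = 0.0398573 m²;  d cosθ + r = +0.017844 m.
|ω_lever| = |0.0775·3.46·+0.017844| / 0.0398573 = 0.12005 rad/s.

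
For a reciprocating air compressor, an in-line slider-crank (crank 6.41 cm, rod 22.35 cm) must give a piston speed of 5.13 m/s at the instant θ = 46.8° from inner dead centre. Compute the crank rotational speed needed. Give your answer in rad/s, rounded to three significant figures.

91.4

For an in-line slider-crank, |v_piston| = rω|sinθ|·[1 + r cosθ/√(L² − r² sin²θ)].
With r = 0.0641 m, L = 0.2235 m, θ = 46.8°: the bracketed kinematic factor |dx/dθ| = 0.056108 m.
ω = v/|dx/dθ| = 5.13/0.056108 = 91.431 rad/s.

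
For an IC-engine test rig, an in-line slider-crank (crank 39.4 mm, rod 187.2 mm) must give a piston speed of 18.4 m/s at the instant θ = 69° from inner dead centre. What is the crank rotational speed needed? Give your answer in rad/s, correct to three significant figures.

464

For an in-line slider-crank, |v_piston| = rω|sinθ|·[1 + r cosθ/√(L² − r² sin²θ)].
With r = 0.0394 m, L = 0.1872 m, θ = 69°: the bracketed kinematic factor |dx/dθ| = 0.039613 m.
ω = v/|dx/dθ| = 18.4/0.039613 = 464.5 rad/s.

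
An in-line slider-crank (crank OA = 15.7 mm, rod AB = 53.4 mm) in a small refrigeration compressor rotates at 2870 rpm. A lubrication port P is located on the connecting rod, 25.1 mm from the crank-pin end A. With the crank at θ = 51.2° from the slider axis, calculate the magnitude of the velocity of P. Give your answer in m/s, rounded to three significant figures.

ω = 300.5 rad/s.  Crank-pin speed |V_A| = rω = 4.7186 m/s, perpendicular to OA.
Rod angle: sinφ = −(r/L) sinθ ⇒ φ = -13.246°; ω_rod = −rω cosθ/√(L²−r²sin²θ) = -56.882 rad/s.
V_P = V_A + ω_rod × AP, with AP = 0.0251 m along the rod.
Components: V_Px = −rω sinθ − a·ω_rod·sinφ = -4.0045 m/s;  V_Py = rω cosθ + a·ω_rod·cosφ = +1.5669 m/s.
|V_P| = √(V_Px² + V_Py²) = 4.3001 m/s.

4.30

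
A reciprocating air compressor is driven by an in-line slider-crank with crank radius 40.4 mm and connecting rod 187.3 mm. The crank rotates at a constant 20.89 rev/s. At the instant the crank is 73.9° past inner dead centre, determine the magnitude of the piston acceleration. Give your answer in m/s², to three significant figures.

63.7

ω = 2π·20.9 = 131.3 rad/s
x(θ) = r cosθ + √(L² − r² sin²θ); with ω constant, a = ω²·d²x/dθ².
d²x/dθ² = −r cosθ − r²(cos2θ)/√u − r⁴ sin²2θ/(4u^{3/2}),  u = L² − r² sin²θ = 0.0335746 m².
Substituting r = 0.0404 m, L = 0.1873 m, θ = 73.9°: d²x/dθ² = -0.0036968 m.
a = ω²·d²x/dθ² = (131.3)²·(-0.0036968) = -63.688 m/s²;  |a| = 63.688 m/s².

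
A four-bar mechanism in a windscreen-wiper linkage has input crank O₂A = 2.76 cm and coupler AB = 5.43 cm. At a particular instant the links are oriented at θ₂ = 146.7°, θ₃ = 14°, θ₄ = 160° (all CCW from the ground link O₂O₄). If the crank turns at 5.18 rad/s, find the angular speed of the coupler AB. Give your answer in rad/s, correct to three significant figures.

1.08

ω₂ = 5.18 rad/s
Differentiating the loop-closure r₂e^{iθ₂}+r₃e^{iθ₃}=r₁+r₄e^{iθ₄} gives r₂ω₂e^{iθ₂}+r₃ω₃e^{iθ₃}=r₄ω₄e^{iθ₄}.
Eliminating the other unknown: ω₃ = r₂ω₂ sin(θ₄−θ₂) / [r₃ sin(θ₃−θ₄)].
Numerator sine = +0.23005; denominator sine = -0.55919.
Result = 0.0276·5.18·(+0.23005) / (0.0543·(-0.55919)) = -1.0832 rad/s; magnitude 1.0832 rad/s.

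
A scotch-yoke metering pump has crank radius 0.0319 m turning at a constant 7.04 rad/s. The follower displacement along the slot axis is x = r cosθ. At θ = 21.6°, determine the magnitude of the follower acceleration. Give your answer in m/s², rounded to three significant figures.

1.47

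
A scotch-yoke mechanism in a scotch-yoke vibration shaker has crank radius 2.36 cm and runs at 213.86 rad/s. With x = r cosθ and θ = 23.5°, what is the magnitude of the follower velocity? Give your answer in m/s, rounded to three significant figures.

2.01

ω = 213.9 rad/s
x = r cosθ ⇒ ẋ = −rω sinθ.
|v| = rω|sinθ| = 0.0236·213.9·|sin 23.5°| = 2.0125 m/s.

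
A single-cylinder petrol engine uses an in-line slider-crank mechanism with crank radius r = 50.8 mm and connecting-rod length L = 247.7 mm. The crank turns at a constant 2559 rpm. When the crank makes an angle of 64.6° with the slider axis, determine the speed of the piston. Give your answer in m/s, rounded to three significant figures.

13.4

ω = 2π·2559/60 = 268 rad/s
For an in-line slider-crank, x = r cosθ + √(L² − r² sin²θ), so v = −rω sinθ·[1 + r cosθ/√(L² − r² sin²θ)].
With r = 0.0508 m, L = 0.2477 m, θ = 64.6°: √(L² − r² sin²θ) = 0.24341 m.
v = −0.0508·268·0.90334·[1 + 0.0508·0.42894/0.24341] = -13.398 m/s.
|v| = 13.398 m/s.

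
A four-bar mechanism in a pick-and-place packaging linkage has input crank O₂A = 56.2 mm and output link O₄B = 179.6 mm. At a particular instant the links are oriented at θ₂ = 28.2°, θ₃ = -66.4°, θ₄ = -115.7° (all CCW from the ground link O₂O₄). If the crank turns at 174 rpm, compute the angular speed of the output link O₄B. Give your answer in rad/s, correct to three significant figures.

7.50

ω₂ = 18.22 rad/s (from 174 rpm).
Differentiating the loop-closure r₂e^{iθ₂}+r₃e^{iθ₃}=r₁+r₄e^{iθ₄} gives r₂ω₂e^{iθ₂}+r₃ω₃e^{iθ₃}=r₄ω₄e^{iθ₄}.
Eliminating the other unknown: ω₄ = r₂ω₂ sin(θ₂−θ₃) / [r₄ sin(θ₄−θ₃)].
Numerator sine = +0.99678; denominator sine = -0.75813.
Result = 0.0562·18.22·(+0.99678) / (0.1796·(-0.75813)) = -7.4965 rad/s; magnitude 7.4965 rad/s.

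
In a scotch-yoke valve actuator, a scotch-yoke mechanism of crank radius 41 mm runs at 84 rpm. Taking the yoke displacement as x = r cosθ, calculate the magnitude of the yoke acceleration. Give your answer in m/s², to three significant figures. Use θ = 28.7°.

2.78

ω = 8.796 rad/s (from 84 rpm).
x = r cosθ ⇒ ẍ = −rω² cosθ (ω constant).
|a| = rω²|cosθ| = 0.041·(8.796)²·|cos 28.7°| = 2.7827 m/s².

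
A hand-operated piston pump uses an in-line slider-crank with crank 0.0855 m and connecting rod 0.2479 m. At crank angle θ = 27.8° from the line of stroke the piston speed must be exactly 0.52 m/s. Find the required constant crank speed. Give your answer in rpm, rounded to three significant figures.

For an in-line slider-crank, |v_piston| = rω|sinθ|·[1 + r cosθ/√(L² − r² sin²θ)].
With r = 0.0855 m, L = 0.2479 m, θ = 27.8°: the bracketed kinematic factor |dx/dθ| = 0.052202 m.
ω = v/|dx/dθ| = 0.52/0.052202 = 9.9612 rad/s.
N = 60ω/(2π) = 95.123 rpm.

95.1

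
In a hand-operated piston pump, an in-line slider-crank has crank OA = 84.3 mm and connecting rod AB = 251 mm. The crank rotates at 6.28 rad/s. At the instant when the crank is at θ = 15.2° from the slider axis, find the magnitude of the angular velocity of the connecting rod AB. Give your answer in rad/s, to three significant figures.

2.04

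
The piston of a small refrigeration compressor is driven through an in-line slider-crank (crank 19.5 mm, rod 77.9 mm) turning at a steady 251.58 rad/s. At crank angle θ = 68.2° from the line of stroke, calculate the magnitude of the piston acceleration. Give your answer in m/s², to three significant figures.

231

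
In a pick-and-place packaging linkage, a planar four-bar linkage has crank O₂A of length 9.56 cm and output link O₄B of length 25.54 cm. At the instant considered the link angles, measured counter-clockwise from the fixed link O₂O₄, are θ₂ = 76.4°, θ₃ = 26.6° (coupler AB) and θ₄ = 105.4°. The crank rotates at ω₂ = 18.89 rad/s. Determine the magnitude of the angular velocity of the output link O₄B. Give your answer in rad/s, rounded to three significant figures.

5.51

ω₂ = 18.89 rad/s
Differentiating the loop-closure r₂e^{iθ₂}+r₃e^{iθ₃}=r₁+r₄e^{iθ₄} gives r₂ω₂e^{iθ₂}+r₃ω₃e^{iθ₃}=r₄ω₄e^{iθ₄}.
Eliminating the other unknown: ω₄ = r₂ω₂ sin(θ₂−θ₃) / [r₄ sin(θ₄−θ₃)].
Numerator sine = +0.76380; denominator sine = +0.98096.
Result = 0.0956·18.89·(+0.76380) / (0.2554·(+0.98096)) = +5.5055 rad/s; magnitude 5.5055 rad/s.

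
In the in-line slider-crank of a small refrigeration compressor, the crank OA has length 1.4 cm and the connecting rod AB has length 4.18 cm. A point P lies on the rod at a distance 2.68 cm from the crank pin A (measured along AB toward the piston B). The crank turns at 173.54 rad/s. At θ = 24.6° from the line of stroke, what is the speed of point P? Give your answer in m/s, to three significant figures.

ω = 173.5 rad/s.  Crank-pin speed |V_A| = rω = 2.4296 m/s, perpendicular to OA.
Rod angle: sinφ = −(r/L) sinθ ⇒ φ = -8.015°; ω_rod = −rω cosθ/√(L²−r²sin²θ) = -53.369 rad/s.
V_P = V_A + ω_rod × AP, with AP = 0.0268 m along the rod.
Components: V_Px = −rω sinθ − a·ω_rod·sinφ = -1.2108 m/s;  V_Py = rω cosθ + a·ω_rod·cosφ = +0.79272 m/s.
|V_P| = √(V_Px² + V_Py²) = 1.4472 m/s.

1.45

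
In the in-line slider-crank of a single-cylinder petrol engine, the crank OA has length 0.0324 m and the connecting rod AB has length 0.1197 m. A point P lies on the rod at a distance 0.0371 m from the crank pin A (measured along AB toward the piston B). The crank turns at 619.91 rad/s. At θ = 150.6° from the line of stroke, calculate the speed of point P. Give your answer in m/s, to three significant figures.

15.1

ω = 619.9 rad/s.  Crank-pin speed |V_A| = rω = 20.085 m/s, perpendicular to OA.
Rod angle: sinφ = −(r/L) sinθ ⇒ φ = -7.636°; ω_rod = −rω cosθ/√(L²−r²sin²θ) = +147.49 rad/s.
V_P = V_A + ω_rod × AP, with AP = 0.0371 m along the rod.
Components: V_Px = −rω sinθ − a·ω_rod·sinφ = -9.1327 m/s;  V_Py = rω cosθ + a·ω_rod·cosφ = -12.075 m/s.
|V_P| = √(V_Px² + V_Py²) = 15.14 m/s.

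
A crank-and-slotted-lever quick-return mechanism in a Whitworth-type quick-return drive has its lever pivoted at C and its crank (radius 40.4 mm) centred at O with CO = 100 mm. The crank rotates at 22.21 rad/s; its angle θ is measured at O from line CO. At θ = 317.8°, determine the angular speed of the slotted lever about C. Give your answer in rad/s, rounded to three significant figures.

ω = 22.21 rad/s
Crank pin A relative to C: A = (d + r cosθ, r sinθ); lever angle φ = atan2(r sinθ, d + r cosθ).
Differentiating tanφ: φ̇ = rω(d cosθ + r)/(d² + r² + 2dr cosθ).
d² + r² + 2dr cosθ = |CA|² = 0.0176179 m²;  d cosθ + r = +0.11448 m.
|ω_lever| = |0.0404·22.21·+0.11448| / 0.0176179 = 5.8305 rad/s.

5.83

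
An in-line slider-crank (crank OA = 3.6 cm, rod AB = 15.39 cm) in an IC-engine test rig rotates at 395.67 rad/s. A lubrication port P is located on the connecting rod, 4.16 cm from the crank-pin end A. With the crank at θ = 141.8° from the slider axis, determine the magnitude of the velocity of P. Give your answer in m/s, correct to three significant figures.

11.7

ω = 395.7 rad/s.  Crank-pin speed |V_A| = rω = 14.244 m/s, perpendicular to OA.
Rod angle: sinφ = −(r/L) sinθ ⇒ φ = -8.317°; ω_rod = −rω cosθ/√(L²−r²sin²θ) = +73.508 rad/s.
V_P = V_A + ω_rod × AP, with AP = 0.0416 m along the rod.
Components: V_Px = −rω sinθ − a·ω_rod·sinφ = -8.3663 m/s;  V_Py = rω cosθ + a·ω_rod·cosφ = -8.1681 m/s.
|V_P| = √(V_Px² + V_Py²) = 11.692 m/s.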